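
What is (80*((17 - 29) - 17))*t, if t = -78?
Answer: 180960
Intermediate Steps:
(80*((17 - 29) - 17))*t = (80*((17 - 29) - 17))*(-78) = (80*(-12 - 17))*(-78) = (80*(-29))*(-78) = -2320*(-78) = 180960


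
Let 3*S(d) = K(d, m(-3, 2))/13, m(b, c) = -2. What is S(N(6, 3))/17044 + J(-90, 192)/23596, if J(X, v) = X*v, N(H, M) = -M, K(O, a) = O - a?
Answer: -2871579019/3921159684 ≈ -0.73233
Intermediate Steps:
S(d) = 2/39 + d/39 (S(d) = ((d - 1*(-2))/13)/3 = ((d + 2)*(1/13))/3 = ((2 + d)*(1/13))/3 = (2/13 + d/13)/3 = 2/39 + d/39)
S(N(6, 3))/17044 + J(-90, 192)/23596 = (2/39 + (-1*3)/39)/17044 - 90*192/23596 = (2/39 + (1/39)*(-3))*(1/17044) - 17280*1/23596 = (2/39 - 1/13)*(1/17044) - 4320/5899 = -1/39*1/17044 - 4320/5899 = -1/664716 - 4320/5899 = -2871579019/3921159684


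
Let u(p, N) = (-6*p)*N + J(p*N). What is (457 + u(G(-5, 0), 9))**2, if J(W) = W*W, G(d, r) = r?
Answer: 208849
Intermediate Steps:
J(W) = W**2
u(p, N) = N**2*p**2 - 6*N*p (u(p, N) = (-6*p)*N + (p*N)**2 = -6*N*p + (N*p)**2 = -6*N*p + N**2*p**2 = N**2*p**2 - 6*N*p)
(457 + u(G(-5, 0), 9))**2 = (457 + 9*0*(-6 + 9*0))**2 = (457 + 9*0*(-6 + 0))**2 = (457 + 9*0*(-6))**2 = (457 + 0)**2 = 457**2 = 208849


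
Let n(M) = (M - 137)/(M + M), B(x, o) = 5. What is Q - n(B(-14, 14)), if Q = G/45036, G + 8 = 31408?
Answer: 782344/56295 ≈ 13.897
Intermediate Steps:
G = 31400 (G = -8 + 31408 = 31400)
Q = 7850/11259 (Q = 31400/45036 = 31400*(1/45036) = 7850/11259 ≈ 0.69722)
n(M) = (-137 + M)/(2*M) (n(M) = (-137 + M)/((2*M)) = (-137 + M)*(1/(2*M)) = (-137 + M)/(2*M))
Q - n(B(-14, 14)) = 7850/11259 - (-137 + 5)/(2*5) = 7850/11259 - (-132)/(2*5) = 7850/11259 - 1*(-66/5) = 7850/11259 + 66/5 = 782344/56295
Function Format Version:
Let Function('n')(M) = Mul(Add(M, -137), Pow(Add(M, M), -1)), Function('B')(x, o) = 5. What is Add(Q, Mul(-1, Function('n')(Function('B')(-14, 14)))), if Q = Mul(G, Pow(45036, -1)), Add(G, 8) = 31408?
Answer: Rational(782344, 56295) ≈ 13.897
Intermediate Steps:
G = 31400 (G = Add(-8, 31408) = 31400)
Q = Rational(7850, 11259) (Q = Mul(31400, Pow(45036, -1)) = Mul(31400, Rational(1, 45036)) = Rational(7850, 11259) ≈ 0.69722)
Function('n')(M) = Mul(Rational(1, 2), Pow(M, -1), Add(-137, M)) (Function('n')(M) = Mul(Add(-137, M), Pow(Mul(2, M), -1)) = Mul(Add(-137, M), Mul(Rational(1, 2), Pow(M, -1))) = Mul(Rational(1, 2), Pow(M, -1), Add(-137, M)))
Add(Q, Mul(-1, Function('n')(Function('B')(-14, 14)))) = Add(Rational(7850, 11259), Mul(-1, Mul(Rational(1, 2), Pow(5, -1), Add(-137, 5)))) = Add(Rational(7850, 11259), Mul(-1, Mul(Rational(1, 2), Rational(1, 5), -132))) = Add(Rational(7850, 11259), Mul(-1, Rational(-66, 5))) = Add(Rational(7850, 11259), Rational(66, 5)) = Rational(782344, 56295)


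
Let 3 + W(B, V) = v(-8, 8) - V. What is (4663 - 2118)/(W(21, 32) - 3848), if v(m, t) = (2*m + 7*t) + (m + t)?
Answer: -2545/3843 ≈ -0.66224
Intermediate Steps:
v(m, t) = 3*m + 8*t
W(B, V) = 37 - V (W(B, V) = -3 + ((3*(-8) + 8*8) - V) = -3 + ((-24 + 64) - V) = -3 + (40 - V) = 37 - V)
(4663 - 2118)/(W(21, 32) - 3848) = (4663 - 2118)/((37 - 1*32) - 3848) = 2545/((37 - 32) - 3848) = 2545/(5 - 3848) = 2545/(-3843) = 2545*(-1/3843) = -2545/3843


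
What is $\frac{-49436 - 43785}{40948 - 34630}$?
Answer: $- \frac{93221}{6318} \approx -14.755$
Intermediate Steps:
$\frac{-49436 - 43785}{40948 - 34630} = - \frac{93221}{6318}$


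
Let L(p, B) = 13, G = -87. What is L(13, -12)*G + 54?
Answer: -1077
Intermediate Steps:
L(13, -12)*G + 54 = 13*(-87) + 54 = -1131 + 54 = -1077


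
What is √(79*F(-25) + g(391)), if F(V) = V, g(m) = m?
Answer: 12*I*√11 ≈ 39.799*I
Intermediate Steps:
√(79*F(-25) + g(391)) = √(79*(-25) + 391) = √(-1975 + 391) = √(-1584) = 12*I*√11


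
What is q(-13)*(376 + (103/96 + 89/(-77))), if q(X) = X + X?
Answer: -36124127/3696 ≈ -9773.8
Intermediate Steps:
q(X) = 2*X
q(-13)*(376 + (103/96 + 89/(-77))) = (2*(-13))*(376 + (103/96 + 89/(-77))) = -26*(376 + (103*(1/96) + 89*(-1/77))) = -26*(376 + (103/96 - 89/77)) = -26*(376 - 613/7392) = -26*2778779/7392 = -36124127/3696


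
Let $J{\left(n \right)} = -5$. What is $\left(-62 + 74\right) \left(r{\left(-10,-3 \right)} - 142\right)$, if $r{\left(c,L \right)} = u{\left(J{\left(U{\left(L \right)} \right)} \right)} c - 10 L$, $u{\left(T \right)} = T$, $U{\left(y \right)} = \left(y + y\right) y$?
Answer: $-744$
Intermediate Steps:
$U{\left(y \right)} = 2 y^{2}$ ($U{\left(y \right)} = 2 y y = 2 y^{2}$)
$r{\left(c,L \right)} = - 10 L - 5 c$ ($r{\left(c,L \right)} = - 5 c - 10 L = - 10 L - 5 c$)
$\left(-62 + 74\right) \left(r{\left(-10,-3 \right)} - 142\right) = \left(-62 + 74\right) \left(\left(\left(-10\right) \left(-3\right) - -50\right) - 142\right) = 12 \left(\left(30 + 50\right) - 142\right) = 12 \left(80 - 142\right) = 12 \left(-62\right) = -744$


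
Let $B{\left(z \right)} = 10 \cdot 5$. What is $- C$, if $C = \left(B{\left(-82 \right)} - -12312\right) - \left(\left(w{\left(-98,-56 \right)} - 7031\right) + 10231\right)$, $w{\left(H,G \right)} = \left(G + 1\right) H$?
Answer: $-3772$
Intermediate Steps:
$B{\left(z \right)} = 50$
$w{\left(H,G \right)} = H \left(1 + G\right)$ ($w{\left(H,G \right)} = \left(1 + G\right) H = H \left(1 + G\right)$)
$C = 3772$ ($C = \left(50 - -12312\right) - \left(\left(- 98 \left(1 - 56\right) - 7031\right) + 10231\right) = \left(50 + 12312\right) - \left(\left(\left(-98\right) \left(-55\right) - 7031\right) + 10231\right) = 12362 - \left(\left(5390 - 7031\right) + 10231\right) = 12362 - \left(-1641 + 10231\right) = 12362 - 8590 = 3772$)
$- C = \left(-1\right) 3772 = -3772$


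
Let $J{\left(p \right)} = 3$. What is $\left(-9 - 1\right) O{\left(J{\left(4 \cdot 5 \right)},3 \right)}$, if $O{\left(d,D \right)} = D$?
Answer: $-30$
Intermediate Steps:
$\left(-9 - 1\right) O{\left(J{\left(4 \cdot 5 \right)},3 \right)} = \left(-9 - 1\right) 3 = \left(-10\right) 3 = -30$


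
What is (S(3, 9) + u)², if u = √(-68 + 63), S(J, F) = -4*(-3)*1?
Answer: (12 + I*√5)² ≈ 139.0 + 53.666*I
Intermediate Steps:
S(J, F) = 12 (S(J, F) = 12*1 = 12)
u = I*√5 (u = √(-5) = I*√5 ≈ 2.2361*I)
(S(3, 9) + u)² = (12 + I*√5)²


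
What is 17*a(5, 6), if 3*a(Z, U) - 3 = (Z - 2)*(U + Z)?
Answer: 204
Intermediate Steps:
a(Z, U) = 1 + (-2 + Z)*(U + Z)/3 (a(Z, U) = 1 + ((Z - 2)*(U + Z))/3 = 1 + ((-2 + Z)*(U + Z))/3 = 1 + (-2 + Z)*(U + Z)/3)
17*a(5, 6) = 17*(1 - ⅔*6 - ⅔*5 + (⅓)*5² + (⅓)*6*5) = 17*(1 - 4 - 10/3 + (⅓)*25 + 10) = 17*(1 - 4 - 10/3 + 25/3 + 10) = 17*12 = 204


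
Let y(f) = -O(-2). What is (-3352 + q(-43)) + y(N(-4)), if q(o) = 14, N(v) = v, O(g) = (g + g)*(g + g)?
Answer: -3354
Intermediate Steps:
O(g) = 4*g**2 (O(g) = (2*g)*(2*g) = 4*g**2)
y(f) = -16 (y(f) = -4*(-2)**2 = -4*4 = -1*16 = -16)
(-3352 + q(-43)) + y(N(-4)) = (-3352 + 14) - 16 = -3338 - 16 = -3354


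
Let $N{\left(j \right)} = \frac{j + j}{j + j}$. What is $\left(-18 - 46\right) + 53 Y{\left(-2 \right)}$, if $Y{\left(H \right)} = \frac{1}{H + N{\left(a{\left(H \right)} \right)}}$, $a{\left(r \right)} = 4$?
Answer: $-117$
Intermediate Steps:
$N{\left(j \right)} = 1$ ($N{\left(j \right)} = \frac{2 j}{2 j} = 2 j \frac{1}{2 j} = 1$)
$Y{\left(H \right)} = \frac{1}{1 + H}$ ($Y{\left(H \right)} = \frac{1}{H + 1} = \frac{1}{1 + H}$)
$\left(-18 - 46\right) + 53 Y{\left(-2 \right)} = \left(-18 - 46\right) + \frac{53}{1 - 2} = -64 + \frac{53}{-1} = -64 + 53 \left(-1\right) = -64 - 53 = -117$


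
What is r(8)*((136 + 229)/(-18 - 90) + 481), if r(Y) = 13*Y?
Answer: 1341158/27 ≈ 49673.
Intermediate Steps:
r(8)*((136 + 229)/(-18 - 90) + 481) = (13*8)*((136 + 229)/(-18 - 90) + 481) = 104*(365/(-108) + 481) = 104*(365*(-1/108) + 481) = 104*(-365/108 + 481) = 104*(51583/108) = 1341158/27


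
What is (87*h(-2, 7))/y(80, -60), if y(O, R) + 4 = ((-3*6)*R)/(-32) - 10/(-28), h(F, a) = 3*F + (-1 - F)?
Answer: 4060/349 ≈ 11.633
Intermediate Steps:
h(F, a) = -1 + 2*F
y(O, R) = -51/14 + 9*R/16 (y(O, R) = -4 + (((-3*6)*R)/(-32) - 10/(-28)) = -4 + (-18*R*(-1/32) - 10*(-1/28)) = -4 + (9*R/16 + 5/14) = -4 + (5/14 + 9*R/16) = -51/14 + 9*R/16)
(87*h(-2, 7))/y(80, -60) = (87*(-1 + 2*(-2)))/(-51/14 + (9/16)*(-60)) = (87*(-1 - 4))/(-51/14 - 135/4) = (87*(-5))/(-1047/28) = -435*(-28/1047) = 4060/349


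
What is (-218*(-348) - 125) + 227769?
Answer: 303508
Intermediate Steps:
(-218*(-348) - 125) + 227769 = (75864 - 125) + 227769 = 75739 + 227769 = 303508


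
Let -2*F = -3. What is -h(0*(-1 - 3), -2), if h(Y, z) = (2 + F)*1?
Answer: -7/2 ≈ -3.5000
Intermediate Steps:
F = 3/2 (F = -1/2*(-3) = 3/2 ≈ 1.5000)
h(Y, z) = 7/2 (h(Y, z) = (2 + 3/2)*1 = (7/2)*1 = 7/2)
-h(0*(-1 - 3), -2) = -1*7/2 = -7/2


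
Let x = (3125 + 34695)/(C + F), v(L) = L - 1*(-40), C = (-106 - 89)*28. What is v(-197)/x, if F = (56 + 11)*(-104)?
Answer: 487799/9455 ≈ 51.592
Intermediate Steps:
C = -5460 (C = -195*28 = -5460)
F = -6968 (F = 67*(-104) = -6968)
v(L) = 40 + L (v(L) = L + 40 = 40 + L)
x = -9455/3107 (x = (3125 + 34695)/(-5460 - 6968) = 37820/(-12428) = 37820*(-1/12428) = -9455/3107 ≈ -3.0431)
v(-197)/x = (40 - 197)/(-9455/3107) = -157*(-3107/9455) = 487799/9455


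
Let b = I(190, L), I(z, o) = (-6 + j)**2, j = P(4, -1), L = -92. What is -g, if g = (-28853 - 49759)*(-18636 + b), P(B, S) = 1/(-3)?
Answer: -4385580052/3 ≈ -1.4619e+9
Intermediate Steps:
P(B, S) = -1/3
j = -1/3 ≈ -0.33333
I(z, o) = 361/9 (I(z, o) = (-6 - 1/3)**2 = (-19/3)**2 = 361/9)
b = 361/9 ≈ 40.111
g = 4385580052/3 (g = (-28853 - 49759)*(-18636 + 361/9) = -78612*(-167363/9) = 4385580052/3 ≈ 1.4619e+9)
-g = -1*4385580052/3 = -4385580052/3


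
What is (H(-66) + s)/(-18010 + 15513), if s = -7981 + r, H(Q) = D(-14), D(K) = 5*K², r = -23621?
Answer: 30622/2497 ≈ 12.264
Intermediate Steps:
H(Q) = 980 (H(Q) = 5*(-14)² = 5*196 = 980)
s = -31602 (s = -7981 - 23621 = -31602)
(H(-66) + s)/(-18010 + 15513) = (980 - 31602)/(-18010 + 15513) = -30622/(-2497) = -30622*(-1/2497) = 30622/2497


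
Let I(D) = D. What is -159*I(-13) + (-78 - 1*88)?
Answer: 1901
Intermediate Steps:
-159*I(-13) + (-78 - 1*88) = -159*(-13) + (-78 - 1*88) = 2067 + (-78 - 88) = 2067 - 166 = 1901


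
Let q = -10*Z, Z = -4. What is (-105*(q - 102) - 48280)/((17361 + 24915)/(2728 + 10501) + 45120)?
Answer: -276287665/298467378 ≈ -0.92569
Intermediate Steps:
q = 40 (q = -10*(-4) = 40)
(-105*(q - 102) - 48280)/((17361 + 24915)/(2728 + 10501) + 45120) = (-105*(40 - 102) - 48280)/((17361 + 24915)/(2728 + 10501) + 45120) = (-105*(-62) - 48280)/(42276/13229 + 45120) = (6510 - 48280)/(42276*(1/13229) + 45120) = -41770/(42276/13229 + 45120) = -41770/596934756/13229 = -41770*13229/596934756 = -276287665/298467378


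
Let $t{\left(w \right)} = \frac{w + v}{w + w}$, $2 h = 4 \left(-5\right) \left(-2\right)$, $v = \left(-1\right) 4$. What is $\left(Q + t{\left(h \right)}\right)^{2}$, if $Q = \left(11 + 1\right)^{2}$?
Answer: $\frac{521284}{25} \approx 20851.0$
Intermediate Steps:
$v = -4$
$h = 20$ ($h = \frac{4 \left(-5\right) \left(-2\right)}{2} = \frac{\left(-20\right) \left(-2\right)}{2} = \frac{1}{2} \cdot 40 = 20$)
$t{\left(w \right)} = \frac{-4 + w}{2 w}$ ($t{\left(w \right)} = \frac{w - 4}{w + w} = \frac{-4 + w}{2 w}$)
$Q = 144$ ($Q = 12^{2} = 144$)
$\left(Q + t{\left(h \right)}\right)^{2} = \left(144 + \frac{-4 + 20}{2 \cdot 20}\right)^{2} = \left(144 + \frac{1}{2} \cdot \frac{1}{20} \cdot 16\right)^{2} = \left(144 + \frac{2}{5}\right)^{2} = \left(\frac{722}{5}\right)^{2} = \frac{521284}{25}$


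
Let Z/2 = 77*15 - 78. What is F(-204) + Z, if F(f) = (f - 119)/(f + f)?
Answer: 51715/24 ≈ 2154.8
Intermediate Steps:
F(f) = (-119 + f)/(2*f) (F(f) = (-119 + f)/((2*f)) = (-119 + f)*(1/(2*f)) = (-119 + f)/(2*f))
Z = 2154 (Z = 2*(77*15 - 78) = 2*(1155 - 78) = 2*1077 = 2154)
F(-204) + Z = (1/2)*(-119 - 204)/(-204) + 2154 = (1/2)*(-1/204)*(-323) + 2154 = 19/24 + 2154 = 51715/24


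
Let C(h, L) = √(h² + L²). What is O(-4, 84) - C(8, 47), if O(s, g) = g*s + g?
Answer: -252 - √2273 ≈ -299.68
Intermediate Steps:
O(s, g) = g + g*s
C(h, L) = √(L² + h²)
O(-4, 84) - C(8, 47) = 84*(1 - 4) - √(47² + 8²) = 84*(-3) - √(2209 + 64) = -252 - √2273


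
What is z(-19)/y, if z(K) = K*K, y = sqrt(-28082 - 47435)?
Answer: -361*I*sqrt(75517)/75517 ≈ -1.3137*I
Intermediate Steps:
y = I*sqrt(75517) (y = sqrt(-75517) = I*sqrt(75517) ≈ 274.8*I)
z(K) = K**2
z(-19)/y = (-19)**2/((I*sqrt(75517))) = 361*(-I*sqrt(75517)/75517) = -361*I*sqrt(75517)/75517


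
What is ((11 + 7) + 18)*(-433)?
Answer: -15588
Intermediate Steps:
((11 + 7) + 18)*(-433) = (18 + 18)*(-433) = 36*(-433) = -15588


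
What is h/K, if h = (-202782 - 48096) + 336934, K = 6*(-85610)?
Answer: -21514/128415 ≈ -0.16753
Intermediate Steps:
K = -513660
h = 86056 (h = -250878 + 336934 = 86056)
h/K = 86056/(-513660) = 86056*(-1/513660) = -21514/128415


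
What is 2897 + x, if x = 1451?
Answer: 4348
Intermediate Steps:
2897 + x = 2897 + 1451 = 4348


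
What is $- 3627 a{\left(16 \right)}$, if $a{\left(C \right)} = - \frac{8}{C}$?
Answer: $\frac{3627}{2} \approx 1813.5$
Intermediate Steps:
$- 3627 a{\left(16 \right)} = - 3627 \left(- \frac{8}{16}\right) = - 3627 \left(\left(-8\right) \frac{1}{16}\right) = \left(-3627\right) \left(- \frac{1}{2}\right) = \frac{3627}{2}$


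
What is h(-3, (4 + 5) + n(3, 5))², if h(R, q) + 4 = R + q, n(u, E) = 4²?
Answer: 324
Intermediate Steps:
n(u, E) = 16
h(R, q) = -4 + R + q (h(R, q) = -4 + (R + q) = -4 + R + q)
h(-3, (4 + 5) + n(3, 5))² = (-4 - 3 + ((4 + 5) + 16))² = (-4 - 3 + (9 + 16))² = (-4 - 3 + 25)² = 18² = 324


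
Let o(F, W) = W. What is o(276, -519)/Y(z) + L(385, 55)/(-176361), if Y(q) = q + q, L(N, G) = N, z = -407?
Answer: 91217969/143557854 ≈ 0.63541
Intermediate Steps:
Y(q) = 2*q
o(276, -519)/Y(z) + L(385, 55)/(-176361) = -519/(2*(-407)) + 385/(-176361) = -519/(-814) + 385*(-1/176361) = -519*(-1/814) - 385/176361 = 519/814 - 385/176361 = 91217969/143557854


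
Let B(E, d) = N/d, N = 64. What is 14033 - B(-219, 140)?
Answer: 491139/35 ≈ 14033.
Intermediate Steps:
B(E, d) = 64/d
14033 - B(-219, 140) = 14033 - 64/140 = 14033 - 1*16/35 = 14033 - 16/35 = 491139/35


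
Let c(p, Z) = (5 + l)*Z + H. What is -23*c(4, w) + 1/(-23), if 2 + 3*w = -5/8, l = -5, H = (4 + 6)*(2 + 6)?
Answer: -42321/23 ≈ -1840.0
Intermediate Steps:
H = 80 (H = 10*8 = 80)
w = -7/8 (w = -⅔ + (-5/8)/3 = -⅔ + (-5*⅛)/3 = -⅔ + (⅓)*(-5/8) = -⅔ - 5/24 = -7/8 ≈ -0.87500)
c(p, Z) = 80 (c(p, Z) = (5 - 5)*Z + 80 = 0*Z + 80 = 0 + 80 = 80)
-23*c(4, w) + 1/(-23) = -23*80 + 1/(-23) = -1840 - 1/23 = -42321/23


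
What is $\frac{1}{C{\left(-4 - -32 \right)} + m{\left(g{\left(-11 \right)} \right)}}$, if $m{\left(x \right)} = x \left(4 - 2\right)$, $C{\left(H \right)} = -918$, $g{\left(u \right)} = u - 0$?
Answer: $- \frac{1}{940} \approx -0.0010638$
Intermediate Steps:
$g{\left(u \right)} = u$ ($g{\left(u \right)} = u + 0 = u$)
$m{\left(x \right)} = 2 x$ ($m{\left(x \right)} = x 2 = 2 x$)
$\frac{1}{C{\left(-4 - -32 \right)} + m{\left(g{\left(-11 \right)} \right)}} = \frac{1}{-918 + 2 \left(-11\right)} = \frac{1}{-918 - 22} = \frac{1}{-940} = - \frac{1}{940}$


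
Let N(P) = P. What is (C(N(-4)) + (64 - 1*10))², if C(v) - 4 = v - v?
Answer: 3364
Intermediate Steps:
C(v) = 4 (C(v) = 4 + (v - v) = 4 + 0 = 4)
(C(N(-4)) + (64 - 1*10))² = (4 + (64 - 1*10))² = (4 + (64 - 10))² = (4 + 54)² = 58² = 3364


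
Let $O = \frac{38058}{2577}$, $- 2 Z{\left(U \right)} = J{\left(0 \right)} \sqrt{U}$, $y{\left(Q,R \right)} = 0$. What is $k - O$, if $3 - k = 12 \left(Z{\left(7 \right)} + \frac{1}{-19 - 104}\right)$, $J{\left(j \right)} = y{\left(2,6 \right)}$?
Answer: $- \frac{411033}{35219} \approx -11.671$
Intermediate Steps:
$J{\left(j \right)} = 0$
$Z{\left(U \right)} = 0$ ($Z{\left(U \right)} = - \frac{0 \sqrt{U}}{2} = \left(- \frac{1}{2}\right) 0 = 0$)
$O = \frac{12686}{859}$ ($O = 38058 \cdot \frac{1}{2577} = \frac{12686}{859} \approx 14.768$)
$k = \frac{127}{41}$ ($k = 3 - 12 \left(0 + \frac{1}{-19 - 104}\right) = 3 - 12 \left(0 + \frac{1}{-123}\right) = 3 - 12 \left(0 - \frac{1}{123}\right) = 3 - 12 \left(- \frac{1}{123}\right) = 3 - - \frac{4}{41} = 3 + \frac{4}{41} = \frac{127}{41} \approx 3.0976$)
$k - O = \frac{127}{41} - \frac{12686}{859} = - \frac{411033}{35219}$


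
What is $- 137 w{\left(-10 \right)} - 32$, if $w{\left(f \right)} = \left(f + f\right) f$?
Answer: $-27432$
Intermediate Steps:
$w{\left(f \right)} = 2 f^{2}$ ($w{\left(f \right)} = 2 f f = 2 f^{2}$)
$- 137 w{\left(-10 \right)} - 32 = - 137 \cdot 2 \left(-10\right)^{2} - 32 = - 137 \cdot 2 \cdot 100 - 32 = \left(-137\right) 200 - 32 = -27400 - 32 = -27432$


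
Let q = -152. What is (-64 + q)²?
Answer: 46656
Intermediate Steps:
(-64 + q)² = (-64 - 152)² = (-216)² = 46656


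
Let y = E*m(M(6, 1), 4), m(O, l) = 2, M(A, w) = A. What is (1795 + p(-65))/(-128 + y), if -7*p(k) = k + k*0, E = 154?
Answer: 421/42 ≈ 10.024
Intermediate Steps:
p(k) = -k/7 (p(k) = -(k + k*0)/7 = -(k + 0)/7 = -k/7)
y = 308 (y = 154*2 = 308)
(1795 + p(-65))/(-128 + y) = (1795 - ⅐*(-65))/(-128 + 308) = (1795 + 65/7)/180 = (12630/7)*(1/180) = 421/42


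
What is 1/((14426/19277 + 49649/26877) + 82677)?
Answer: 518107929/42836954057308 ≈ 1.2095e-5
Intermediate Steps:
1/((14426/19277 + 49649/26877) + 82677) = 1/(1344811375/518107929 + 82677) = 1/(42836954057308/518107929) = 518107929/42836954057308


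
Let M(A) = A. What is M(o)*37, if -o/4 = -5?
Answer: 740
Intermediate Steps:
o = 20 (o = -4*(-5) = 20)
M(o)*37 = 20*37 = 740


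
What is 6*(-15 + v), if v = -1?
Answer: -96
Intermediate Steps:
6*(-15 + v) = 6*(-15 - 1) = 6*(-16) = -96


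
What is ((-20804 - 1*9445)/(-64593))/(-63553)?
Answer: -3361/456119881 ≈ -7.3687e-6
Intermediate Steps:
((-20804 - 1*9445)/(-64593))/(-63553) = ((-20804 - 9445)*(-1/64593))*(-1/63553) = -30249*(-1/64593)*(-1/63553) = (3361/7177)*(-1/63553) = -3361/456119881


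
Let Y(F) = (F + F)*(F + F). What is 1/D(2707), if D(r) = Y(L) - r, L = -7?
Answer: -1/2511 ≈ -0.00039825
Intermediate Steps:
Y(F) = 4*F² (Y(F) = (2*F)*(2*F) = 4*F²)
D(r) = 196 - r (D(r) = 4*(-7)² - r = 4*49 - r = 196 - r)
1/D(2707) = 1/(196 - 1*2707) = 1/(196 - 2707) = 1/(-2511) = -1/2511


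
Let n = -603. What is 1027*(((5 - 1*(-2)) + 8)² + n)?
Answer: -388206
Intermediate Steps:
1027*(((5 - 1*(-2)) + 8)² + n) = 1027*(((5 - 1*(-2)) + 8)² - 603) = 1027*(((5 + 2) + 8)² - 603) = 1027*((7 + 8)² - 603) = 1027*(15² - 603) = 1027*(225 - 603) = 1027*(-378) = -388206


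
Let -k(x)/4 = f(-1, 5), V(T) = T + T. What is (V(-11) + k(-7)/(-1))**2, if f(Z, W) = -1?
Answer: 676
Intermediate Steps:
V(T) = 2*T
k(x) = 4 (k(x) = -4*(-1) = 4)
(V(-11) + k(-7)/(-1))**2 = (2*(-11) + 4/(-1))**2 = (-22 + 4*(-1))**2 = (-22 - 4)**2 = (-26)**2 = 676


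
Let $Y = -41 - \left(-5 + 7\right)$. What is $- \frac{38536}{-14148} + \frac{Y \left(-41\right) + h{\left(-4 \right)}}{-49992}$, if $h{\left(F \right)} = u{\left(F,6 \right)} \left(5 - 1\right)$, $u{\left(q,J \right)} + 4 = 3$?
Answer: $\frac{158467115}{58940568} \approx 2.6886$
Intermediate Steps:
$u{\left(q,J \right)} = -1$ ($u{\left(q,J \right)} = -4 + 3 = -1$)
$h{\left(F \right)} = -4$ ($h{\left(F \right)} = - (5 - 1) = \left(-1\right) 4 = -4$)
$Y = -43$ ($Y = -41 - 2 = -43$)
$- \frac{38536}{-14148} + \frac{Y \left(-41\right) + h{\left(-4 \right)}}{-49992} = - \frac{38536}{-14148} + \frac{\left(-43\right) \left(-41\right) - 4}{-49992} = \left(-38536\right) \left(- \frac{1}{14148}\right) + \left(1763 - 4\right) \left(- \frac{1}{49992}\right) = \frac{9634}{3537} + 1759 \left(- \frac{1}{49992}\right) = \frac{9634}{3537} - \frac{1759}{49992} = \frac{158467115}{58940568}$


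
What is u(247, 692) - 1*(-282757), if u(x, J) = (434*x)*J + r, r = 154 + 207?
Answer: 74464134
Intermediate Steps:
r = 361
u(x, J) = 361 + 434*J*x (u(x, J) = (434*x)*J + 361 = 434*J*x + 361 = 361 + 434*J*x)
u(247, 692) - 1*(-282757) = (361 + 434*692*247) - 1*(-282757) = (361 + 74181016) + 282757 = 74181377 + 282757 = 74464134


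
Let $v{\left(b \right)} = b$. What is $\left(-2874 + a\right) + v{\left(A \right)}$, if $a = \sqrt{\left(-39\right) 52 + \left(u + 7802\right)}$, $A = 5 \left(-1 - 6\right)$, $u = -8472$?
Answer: $-2909 + i \sqrt{2698} \approx -2909.0 + 51.942 i$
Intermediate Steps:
$A = -35$ ($A = 5 \left(-7\right) = -35$)
$a = i \sqrt{2698}$ ($a = \sqrt{\left(-39\right) 52 + \left(-8472 + 7802\right)} = \sqrt{-2028 - 670} = \sqrt{-2698} = i \sqrt{2698} \approx 51.942 i$)
$\left(-2874 + a\right) + v{\left(A \right)} = \left(-2874 + i \sqrt{2698}\right) - 35 = -2909 + i \sqrt{2698}$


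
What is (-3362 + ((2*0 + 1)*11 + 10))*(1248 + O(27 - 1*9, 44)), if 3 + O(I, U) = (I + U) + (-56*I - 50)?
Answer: -831909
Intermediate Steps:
O(I, U) = -53 + U - 55*I (O(I, U) = -3 + ((I + U) + (-56*I - 50)) = -3 + ((I + U) + (-50 - 56*I)) = -3 + (-50 + U - 55*I) = -53 + U - 55*I)
(-3362 + ((2*0 + 1)*11 + 10))*(1248 + O(27 - 1*9, 44)) = (-3362 + ((2*0 + 1)*11 + 10))*(1248 + (-53 + 44 - 55*(27 - 1*9))) = (-3362 + ((0 + 1)*11 + 10))*(1248 + (-53 + 44 - 55*(27 - 9))) = (-3362 + (1*11 + 10))*(1248 + (-53 + 44 - 55*18)) = (-3362 + (11 + 10))*(1248 + (-53 + 44 - 990)) = (-3362 + 21)*(1248 - 999) = -3341*249 = -831909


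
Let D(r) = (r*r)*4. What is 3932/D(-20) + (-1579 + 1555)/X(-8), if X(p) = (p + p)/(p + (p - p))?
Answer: -3817/400 ≈ -9.5425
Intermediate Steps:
D(r) = 4*r² (D(r) = r²*4 = 4*r²)
X(p) = 2 (X(p) = (2*p)/(p + 0) = (2*p)/p = 2)
3932/D(-20) + (-1579 + 1555)/X(-8) = 3932/((4*(-20)²)) + (-1579 + 1555)/2 = 3932/((4*400)) - 24*½ = 3932/1600 - 12 = 3932*(1/1600) - 12 = 983/400 - 12 = -3817/400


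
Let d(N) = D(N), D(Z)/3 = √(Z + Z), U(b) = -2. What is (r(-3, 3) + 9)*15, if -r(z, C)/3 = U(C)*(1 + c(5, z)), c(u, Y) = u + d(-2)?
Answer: 675 + 540*I ≈ 675.0 + 540.0*I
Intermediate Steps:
D(Z) = 3*√2*√Z (D(Z) = 3*√(Z + Z) = 3*√(2*Z) = 3*(√2*√Z) = 3*√2*√Z)
d(N) = 3*√2*√N
c(u, Y) = u + 6*I (c(u, Y) = u + 3*√2*√(-2) = u + 3*√2*(I*√2) = u + 6*I)
r(z, C) = 36 + 36*I (r(z, C) = -(-6)*(1 + (5 + 6*I)) = -(-6)*(6 + 6*I) = -3*(-12 - 12*I) = 36 + 36*I)
(r(-3, 3) + 9)*15 = ((36 + 36*I) + 9)*15 = (45 + 36*I)*15 = 675 + 540*I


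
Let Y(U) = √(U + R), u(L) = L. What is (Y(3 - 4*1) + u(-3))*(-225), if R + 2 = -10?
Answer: 675 - 225*I*√13 ≈ 675.0 - 811.25*I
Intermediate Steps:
R = -12 (R = -2 - 10 = -12)
Y(U) = √(-12 + U) (Y(U) = √(U - 12) = √(-12 + U))
(Y(3 - 4*1) + u(-3))*(-225) = (√(-12 + (3 - 4*1)) - 3)*(-225) = (√(-12 + (3 - 4)) - 3)*(-225) = (√(-12 - 1) - 3)*(-225) = (√(-13) - 3)*(-225) = (I*√13 - 3)*(-225) = (-3 + I*√13)*(-225) = 675 - 225*I*√13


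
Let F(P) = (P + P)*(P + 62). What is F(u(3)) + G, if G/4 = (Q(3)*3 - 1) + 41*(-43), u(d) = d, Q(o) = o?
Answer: -6630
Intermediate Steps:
F(P) = 2*P*(62 + P) (F(P) = (2*P)*(62 + P) = 2*P*(62 + P))
G = -7020 (G = 4*((3*3 - 1) + 41*(-43)) = 4*((9 - 1) - 1763) = 4*(8 - 1763) = 4*(-1755) = -7020)
F(u(3)) + G = 2*3*(62 + 3) - 7020 = 2*3*65 - 7020 = 390 - 7020 = -6630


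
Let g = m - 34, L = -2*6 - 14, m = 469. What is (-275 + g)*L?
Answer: -4160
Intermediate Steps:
L = -26 (L = -12 - 14 = -26)
g = 435 (g = 469 - 34 = 435)
(-275 + g)*L = (-275 + 435)*(-26) = 160*(-26) = -4160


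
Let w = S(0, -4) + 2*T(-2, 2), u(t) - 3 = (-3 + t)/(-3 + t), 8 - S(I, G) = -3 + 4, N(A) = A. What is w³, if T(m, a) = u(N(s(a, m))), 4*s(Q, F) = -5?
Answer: 3375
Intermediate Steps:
s(Q, F) = -5/4 (s(Q, F) = (¼)*(-5) = -5/4)
S(I, G) = 7 (S(I, G) = 8 - (-3 + 4) = 8 - 1*1 = 8 - 1 = 7)
u(t) = 4 (u(t) = 3 + (-3 + t)/(-3 + t) = 3 + 1 = 4)
T(m, a) = 4
w = 15 (w = 7 + 2*4 = 7 + 8 = 15)
w³ = 15³ = 3375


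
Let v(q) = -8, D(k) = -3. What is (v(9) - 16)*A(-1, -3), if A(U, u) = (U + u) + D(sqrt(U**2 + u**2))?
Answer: 168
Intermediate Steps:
A(U, u) = -3 + U + u (A(U, u) = (U + u) - 3 = -3 + U + u)
(v(9) - 16)*A(-1, -3) = (-8 - 16)*(-3 - 1 - 3) = -24*(-7) = 168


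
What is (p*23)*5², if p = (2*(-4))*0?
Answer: 0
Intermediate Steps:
p = 0 (p = -8*0 = 0)
(p*23)*5² = (0*23)*5² = 0*25 = 0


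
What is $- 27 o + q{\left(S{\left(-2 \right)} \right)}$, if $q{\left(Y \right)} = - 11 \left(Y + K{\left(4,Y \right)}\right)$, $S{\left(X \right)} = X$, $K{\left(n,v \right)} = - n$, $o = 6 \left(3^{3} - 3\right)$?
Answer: $-3822$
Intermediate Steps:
$o = 144$ ($o = 6 \left(27 - 3\right) = 6 \cdot 24 = 144$)
$q{\left(Y \right)} = 44 - 11 Y$ ($q{\left(Y \right)} = - 11 \left(Y - 4\right) = - 11 \left(-4 + Y\right) = 44 - 11 Y$)
$- 27 o + q{\left(S{\left(-2 \right)} \right)} = \left(-27\right) 144 + \left(44 - -22\right) = -3888 + \left(44 + 22\right) = -3888 + 66 = -3822$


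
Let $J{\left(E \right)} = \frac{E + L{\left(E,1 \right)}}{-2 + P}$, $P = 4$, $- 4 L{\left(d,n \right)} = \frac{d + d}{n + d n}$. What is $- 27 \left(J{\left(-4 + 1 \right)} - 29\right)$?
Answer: $\frac{6669}{8} \approx 833.63$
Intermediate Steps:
$L{\left(d,n \right)} = - \frac{d}{2 \left(n + d n\right)}$ ($L{\left(d,n \right)} = - \frac{\left(d + d\right) \frac{1}{n + d n}}{4} = - \frac{2 d \frac{1}{n + d n}}{4} = - \frac{d}{2 \left(n + d n\right)}$)
$J{\left(E \right)} = \frac{E}{2} - \frac{E}{4 \left(1 + E\right)}$ ($J{\left(E \right)} = \frac{E - \frac{E}{2 \cdot 1 \left(1 + E\right)}}{-2 + 4} = \frac{E - \frac{1}{2} E 1 \frac{1}{1 + E}}{2} = \left(E - \frac{E}{2 \left(1 + E\right)}\right) \frac{1}{2} = \frac{E}{2} - \frac{E}{4 \left(1 + E\right)}$)
$- 27 \left(J{\left(-4 + 1 \right)} - 29\right) = - 27 \left(\frac{\left(-4 + 1\right) \left(1 + 2 \left(-4 + 1\right)\right)}{4 \left(1 + \left(-4 + 1\right)\right)} - 29\right) = - 27 \left(\frac{1}{4} \left(-3\right) \frac{1}{1 - 3} \left(1 + 2 \left(-3\right)\right) - 29\right) = - 27 \left(\frac{1}{4} \left(-3\right) \frac{1}{-2} \left(1 - 6\right) - 29\right) = - 27 \left(\frac{1}{4} \left(-3\right) \left(- \frac{1}{2}\right) \left(-5\right) - 29\right) = - 27 \left(- \frac{15}{8} - 29\right) = \left(-27\right) \left(- \frac{247}{8}\right) = \frac{6669}{8}$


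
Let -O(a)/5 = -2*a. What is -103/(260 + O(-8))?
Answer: -103/180 ≈ -0.57222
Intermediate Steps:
O(a) = 10*a (O(a) = -(-10)*a = 10*a)
-103/(260 + O(-8)) = -103/(260 + 10*(-8)) = -103/(260 - 80) = -103/180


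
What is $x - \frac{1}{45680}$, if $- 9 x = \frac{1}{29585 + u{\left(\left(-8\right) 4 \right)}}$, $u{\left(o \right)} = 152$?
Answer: $- \frac{313313}{12225475440} \approx -2.5628 \cdot 10^{-5}$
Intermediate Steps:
$x = - \frac{1}{267633}$ ($x = - \frac{1}{9 \left(29585 + 152\right)} = - \frac{1}{9 \cdot 29737} = \left(- \frac{1}{9}\right) \frac{1}{29737} = - \frac{1}{267633} \approx -3.7365 \cdot 10^{-6}$)
$x - \frac{1}{45680} = - \frac{1}{267633} - \frac{1}{45680} = - \frac{313313}{12225475440}$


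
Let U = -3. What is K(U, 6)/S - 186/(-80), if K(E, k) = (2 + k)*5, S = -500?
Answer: 449/200 ≈ 2.2450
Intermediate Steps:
K(E, k) = 10 + 5*k
K(U, 6)/S - 186/(-80) = (10 + 5*6)/(-500) - 186/(-80) = (10 + 30)*(-1/500) - 186*(-1/80) = 40*(-1/500) + 93/40 = -2/25 + 93/40 = 449/200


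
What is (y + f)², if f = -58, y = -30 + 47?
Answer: 1681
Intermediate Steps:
y = 17
(y + f)² = (17 - 58)² = (-41)² = 1681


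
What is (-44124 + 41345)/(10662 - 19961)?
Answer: 2779/9299 ≈ 0.29885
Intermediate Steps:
(-44124 + 41345)/(10662 - 19961) = -2779/(-9299) = -2779*(-1/9299) = 2779/9299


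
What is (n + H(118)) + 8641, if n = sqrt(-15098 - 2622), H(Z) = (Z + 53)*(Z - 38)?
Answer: 22321 + 2*I*sqrt(4430) ≈ 22321.0 + 133.12*I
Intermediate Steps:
H(Z) = (-38 + Z)*(53 + Z) (H(Z) = (53 + Z)*(-38 + Z) = (-38 + Z)*(53 + Z))
n = 2*I*sqrt(4430) (n = sqrt(-17720) = 2*I*sqrt(4430) ≈ 133.12*I)
(n + H(118)) + 8641 = (2*I*sqrt(4430) + (-2014 + 118**2 + 15*118)) + 8641 = (2*I*sqrt(4430) + (-2014 + 13924 + 1770)) + 8641 = (2*I*sqrt(4430) + 13680) + 8641 = (13680 + 2*I*sqrt(4430)) + 8641 = 22321 + 2*I*sqrt(4430)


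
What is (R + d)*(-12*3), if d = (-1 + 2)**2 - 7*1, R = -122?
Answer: 4608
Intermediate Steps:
d = -6 (d = 1**2 - 7 = 1 - 7 = -6)
(R + d)*(-12*3) = (-122 - 6)*(-12*3) = -128*(-36) = 4608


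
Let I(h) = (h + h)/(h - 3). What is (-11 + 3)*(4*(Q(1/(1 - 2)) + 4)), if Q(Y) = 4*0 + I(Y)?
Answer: -144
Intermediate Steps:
I(h) = 2*h/(-3 + h) (I(h) = (2*h)/(-3 + h) = 2*h/(-3 + h))
Q(Y) = 2*Y/(-3 + Y) (Q(Y) = 4*0 + 2*Y/(-3 + Y) = 0 + 2*Y/(-3 + Y) = 2*Y/(-3 + Y))
(-11 + 3)*(4*(Q(1/(1 - 2)) + 4)) = (-11 + 3)*(4*(2/((1 - 2)*(-3 + 1/(1 - 2))) + 4)) = -32*(2/(-1*(-3 + 1/(-1))) + 4) = -32*(2*(-1)/(-3 - 1) + 4) = -32*(2*(-1)/(-4) + 4) = -32*(2*(-1)*(-1/4) + 4) = -32*(1/2 + 4) = -32*9/2 = -8*18 = -144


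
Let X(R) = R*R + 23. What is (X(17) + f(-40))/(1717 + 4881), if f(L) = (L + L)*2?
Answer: 76/3299 ≈ 0.023037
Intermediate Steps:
f(L) = 4*L (f(L) = (2*L)*2 = 4*L)
X(R) = 23 + R**2 (X(R) = R**2 + 23 = 23 + R**2)
(X(17) + f(-40))/(1717 + 4881) = ((23 + 17**2) + 4*(-40))/(1717 + 4881) = ((23 + 289) - 160)/6598 = (312 - 160)*(1/6598) = 152*(1/6598) = 76/3299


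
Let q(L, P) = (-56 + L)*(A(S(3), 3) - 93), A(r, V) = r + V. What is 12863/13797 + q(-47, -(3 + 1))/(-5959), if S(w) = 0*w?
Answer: -51247573/82216323 ≈ -0.62333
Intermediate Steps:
S(w) = 0
A(r, V) = V + r
q(L, P) = 5040 - 90*L (q(L, P) = (-56 + L)*((3 + 0) - 93) = (-56 + L)*(3 - 93) = (-56 + L)*(-90) = 5040 - 90*L)
12863/13797 + q(-47, -(3 + 1))/(-5959) = 12863/13797 + (5040 - 90*(-47))/(-5959) = 12863*(1/13797) + (5040 + 4230)*(-1/5959) = 12863/13797 + 9270*(-1/5959) = 12863/13797 - 9270/5959 = -51247573/82216323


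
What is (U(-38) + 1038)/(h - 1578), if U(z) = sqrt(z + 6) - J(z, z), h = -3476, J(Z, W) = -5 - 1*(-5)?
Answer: -519/2527 - 2*I*sqrt(2)/2527 ≈ -0.20538 - 0.0011193*I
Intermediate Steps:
J(Z, W) = 0 (J(Z, W) = -5 + 5 = 0)
U(z) = sqrt(6 + z) (U(z) = sqrt(z + 6) - 1*0 = sqrt(6 + z) + 0 = sqrt(6 + z))
(U(-38) + 1038)/(h - 1578) = (sqrt(6 - 38) + 1038)/(-3476 - 1578) = (sqrt(-32) + 1038)/(-5054) = (4*I*sqrt(2) + 1038)*(-1/5054) = (1038 + 4*I*sqrt(2))*(-1/5054) = -519/2527 - 2*I*sqrt(2)/2527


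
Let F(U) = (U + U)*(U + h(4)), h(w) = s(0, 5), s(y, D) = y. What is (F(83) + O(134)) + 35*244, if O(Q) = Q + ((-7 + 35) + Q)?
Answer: 22614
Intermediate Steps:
h(w) = 0
F(U) = 2*U² (F(U) = (U + U)*(U + 0) = (2*U)*U = 2*U²)
O(Q) = 28 + 2*Q (O(Q) = Q + (28 + Q) = 28 + 2*Q)
(F(83) + O(134)) + 35*244 = (2*83² + (28 + 2*134)) + 35*244 = (2*6889 + (28 + 268)) + 8540 = (13778 + 296) + 8540 = 14074 + 8540 = 22614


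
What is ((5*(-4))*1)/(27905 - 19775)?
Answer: -2/813 ≈ -0.0024600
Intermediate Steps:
((5*(-4))*1)/(27905 - 19775) = -20*1/8130 = -2/813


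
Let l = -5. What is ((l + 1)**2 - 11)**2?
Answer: 25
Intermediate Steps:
((l + 1)**2 - 11)**2 = ((-5 + 1)**2 - 11)**2 = ((-4)**2 - 11)**2 = (16 - 11)**2 = 5**2 = 25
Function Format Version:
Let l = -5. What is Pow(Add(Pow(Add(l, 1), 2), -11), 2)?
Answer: 25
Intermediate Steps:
Pow(Add(Pow(Add(l, 1), 2), -11), 2) = Pow(Add(Pow(Add(-5, 1), 2), -11), 2) = Pow(Add(Pow(-4, 2), -11), 2) = Pow(Add(16, -11), 2) = Pow(5, 2) = 25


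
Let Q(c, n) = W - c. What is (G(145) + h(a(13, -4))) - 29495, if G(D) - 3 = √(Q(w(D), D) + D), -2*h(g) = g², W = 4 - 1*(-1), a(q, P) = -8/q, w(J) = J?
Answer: -4984180/169 + √5 ≈ -29490.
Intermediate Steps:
W = 5 (W = 4 + 1 = 5)
Q(c, n) = 5 - c
h(g) = -g²/2
G(D) = 3 + √5 (G(D) = 3 + √((5 - D) + D) = 3 + √5)
(G(145) + h(a(13, -4))) - 29495 = ((3 + √5) - (-8/13)²/2) - 29495 = ((3 + √5) - ½*64/169) - 29495 = ((3 + √5) - 32/169) - 29495 = (475/169 + √5) - 29495 = -4984180/169 + √5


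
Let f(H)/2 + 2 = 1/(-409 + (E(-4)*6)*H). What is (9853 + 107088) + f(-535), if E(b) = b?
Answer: 1453643849/12431 ≈ 1.1694e+5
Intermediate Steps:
f(H) = -4 + 2/(-409 - 24*H) (f(H) = -4 + 2/(-409 + (-4*6)*H) = -4 + 2/(-409 - 24*H))
(9853 + 107088) + f(-535) = (9853 + 107088) + 6*(273 + 16*(-535))/(-409 - 24*(-535)) = 116941 + 6*(273 - 8560)/(-409 + 12840) = 116941 + 6*(-8287)/12431 = 116941 + 6*(1/12431)*(-8287) = 116941 - 49722/12431 = 1453643849/12431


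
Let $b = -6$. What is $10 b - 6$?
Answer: $-66$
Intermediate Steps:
$10 b - 6 = 10 \left(-6\right) - 6 = -60 - 6 = -66$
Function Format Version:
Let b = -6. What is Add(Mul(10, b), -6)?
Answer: -66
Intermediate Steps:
Add(Mul(10, b), -6) = Add(Mul(10, -6), -6) = Add(-60, -6) = -66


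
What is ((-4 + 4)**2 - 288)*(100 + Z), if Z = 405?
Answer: -145440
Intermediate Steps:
((-4 + 4)**2 - 288)*(100 + Z) = ((-4 + 4)**2 - 288)*(100 + 405) = (0**2 - 288)*505 = (0 - 288)*505 = -288*505 = -145440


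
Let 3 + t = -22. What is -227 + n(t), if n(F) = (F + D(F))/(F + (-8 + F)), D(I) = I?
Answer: -6558/29 ≈ -226.14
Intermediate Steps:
t = -25 (t = -3 - 22 = -25)
n(F) = 2*F/(-8 + 2*F) (n(F) = (F + F)/(F + (-8 + F)) = (2*F)/(-8 + 2*F) = 2*F/(-8 + 2*F))
-227 + n(t) = -227 - 25/(-4 - 25) = -227 - 25/(-29) = -227 - 25*(-1/29) = -227 + 25/29 = -6558/29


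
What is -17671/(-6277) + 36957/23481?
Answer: 215637280/49130079 ≈ 4.3891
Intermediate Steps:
-17671/(-6277) + 36957/23481 = -17671*(-1/6277) + 36957*(1/23481) = 17671/6277 + 12319/7827 = 215637280/49130079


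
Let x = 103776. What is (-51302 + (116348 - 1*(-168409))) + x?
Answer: 337231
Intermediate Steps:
(-51302 + (116348 - 1*(-168409))) + x = (-51302 + (116348 - 1*(-168409))) + 103776 = (-51302 + (116348 + 168409)) + 103776 = (-51302 + 284757) + 103776 = 233455 + 103776 = 337231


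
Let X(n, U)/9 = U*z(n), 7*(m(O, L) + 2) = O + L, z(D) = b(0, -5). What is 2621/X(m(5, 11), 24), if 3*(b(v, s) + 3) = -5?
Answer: -2621/1008 ≈ -2.6002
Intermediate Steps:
b(v, s) = -14/3 (b(v, s) = -3 + (⅓)*(-5) = -3 - 5/3 = -14/3)
z(D) = -14/3
m(O, L) = -2 + L/7 + O/7 (m(O, L) = -2 + (O + L)/7 = -2 + (L + O)/7 = -2 + (L/7 + O/7) = -2 + L/7 + O/7)
X(n, U) = -42*U (X(n, U) = 9*(U*(-14/3)) = 9*(-14*U/3) = -42*U)
2621/X(m(5, 11), 24) = 2621/((-42*24)) = 2621/(-1008) = 2621*(-1/1008) = -2621/1008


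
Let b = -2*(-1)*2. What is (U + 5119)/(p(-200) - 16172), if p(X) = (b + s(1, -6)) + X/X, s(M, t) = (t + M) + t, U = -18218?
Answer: 13099/16178 ≈ 0.80968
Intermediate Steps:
s(M, t) = M + 2*t (s(M, t) = (M + t) + t = M + 2*t)
b = 4 (b = 2*2 = 4)
p(X) = -6 (p(X) = (4 + (1 + 2*(-6))) + X/X = (4 + (1 - 12)) + 1 = (4 - 11) + 1 = -7 + 1 = -6)
(U + 5119)/(p(-200) - 16172) = (-18218 + 5119)/(-6 - 16172) = -13099/(-16178) = -13099*(-1/16178) = 13099/16178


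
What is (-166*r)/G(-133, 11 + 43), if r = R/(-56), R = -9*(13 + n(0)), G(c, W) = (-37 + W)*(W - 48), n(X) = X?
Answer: -3237/952 ≈ -3.4002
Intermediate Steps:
G(c, W) = (-48 + W)*(-37 + W) (G(c, W) = (-37 + W)*(-48 + W) = (-48 + W)*(-37 + W))
R = -117 (R = -9*(13 + 0) = -9*13 = -117)
r = 117/56 (r = -117/(-56) = -117*(-1/56) = 117/56 ≈ 2.0893)
(-166*r)/G(-133, 11 + 43) = (-166*117/56)/(1776 + (11 + 43)² - 85*(11 + 43)) = -9711/(28*(1776 + 54² - 85*54)) = -9711/(28*(1776 + 2916 - 4590)) = -9711/28/102 = -9711/28*1/102 = -3237/952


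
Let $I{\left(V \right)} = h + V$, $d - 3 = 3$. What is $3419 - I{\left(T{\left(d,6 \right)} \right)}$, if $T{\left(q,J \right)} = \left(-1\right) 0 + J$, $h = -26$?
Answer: $3439$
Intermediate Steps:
$d = 6$ ($d = 3 + 3 = 6$)
$T{\left(q,J \right)} = J$ ($T{\left(q,J \right)} = 0 + J = J$)
$I{\left(V \right)} = -26 + V$
$3419 - I{\left(T{\left(d,6 \right)} \right)} = 3419 - \left(-26 + 6\right) = 3419 - -20 = 3419 + 20 = 3439$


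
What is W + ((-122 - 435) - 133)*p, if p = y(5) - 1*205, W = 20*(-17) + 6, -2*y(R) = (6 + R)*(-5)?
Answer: 122141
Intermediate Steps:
y(R) = 15 + 5*R/2 (y(R) = -(6 + R)*(-5)/2 = -(-30 - 5*R)/2 = 15 + 5*R/2)
W = -334 (W = -340 + 6 = -334)
p = -355/2 (p = (15 + (5/2)*5) - 1*205 = (15 + 25/2) - 205 = 55/2 - 205 = -355/2 ≈ -177.50)
W + ((-122 - 435) - 133)*p = -334 + ((-122 - 435) - 133)*(-355/2) = -334 + (-557 - 133)*(-355/2) = -334 - 690*(-355/2) = -334 + 122475 = 122141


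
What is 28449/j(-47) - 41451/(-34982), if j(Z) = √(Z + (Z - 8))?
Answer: 41451/34982 - 9483*I*√102/34 ≈ 1.1849 - 2816.9*I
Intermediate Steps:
j(Z) = √(-8 + 2*Z) (j(Z) = √(Z + (-8 + Z)) = √(-8 + 2*Z))
28449/j(-47) - 41451/(-34982) = 28449/(√(-8 + 2*(-47))) - 41451/(-34982) = 28449/(√(-8 - 94)) - 41451*(-1/34982) = 28449/(√(-102)) + 41451/34982 = 28449/((I*√102)) + 41451/34982 = 28449*(-I*√102/102) + 41451/34982 = -9483*I*√102/34 + 41451/34982 = 41451/34982 - 9483*I*√102/34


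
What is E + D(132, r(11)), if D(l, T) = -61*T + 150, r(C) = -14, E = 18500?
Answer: 19504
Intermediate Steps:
D(l, T) = 150 - 61*T
E + D(132, r(11)) = 18500 + (150 - 61*(-14)) = 18500 + (150 + 854) = 18500 + 1004 = 19504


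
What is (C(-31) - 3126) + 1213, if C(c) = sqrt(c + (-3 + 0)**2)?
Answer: -1913 + I*sqrt(22) ≈ -1913.0 + 4.6904*I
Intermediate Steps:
C(c) = sqrt(9 + c) (C(c) = sqrt(c + (-3)**2) = sqrt(c + 9) = sqrt(9 + c))
(C(-31) - 3126) + 1213 = (sqrt(9 - 31) - 3126) + 1213 = (sqrt(-22) - 3126) + 1213 = (I*sqrt(22) - 3126) + 1213 = (-3126 + I*sqrt(22)) + 1213 = -1913 + I*sqrt(22)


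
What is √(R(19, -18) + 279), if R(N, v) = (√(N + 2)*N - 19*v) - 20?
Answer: √(601 + 19*√21) ≈ 26.231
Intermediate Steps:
R(N, v) = -20 - 19*v + N*√(2 + N) (R(N, v) = (√(2 + N)*N - 19*v) - 20 = (N*√(2 + N) - 19*v) - 20 = (-19*v + N*√(2 + N)) - 20 = -20 - 19*v + N*√(2 + N))
√(R(19, -18) + 279) = √((-20 - 19*(-18) + 19*√(2 + 19)) + 279) = √((-20 + 342 + 19*√21) + 279) = √((322 + 19*√21) + 279) = √(601 + 19*√21)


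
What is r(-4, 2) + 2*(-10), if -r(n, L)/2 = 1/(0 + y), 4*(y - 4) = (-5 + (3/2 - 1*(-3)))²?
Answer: -1332/65 ≈ -20.492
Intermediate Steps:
y = 65/16 (y = 4 + (-5 + (3/2 - 1*(-3)))²/4 = 4 + (-5 + (3*(½) + 3))²/4 = 4 + (-5 + (3/2 + 3))²/4 = 4 + (-5 + 9/2)²/4 = 4 + (-½)²/4 = 4 + (¼)*(¼) = 4 + 1/16 = 65/16 ≈ 4.0625)
r(n, L) = -32/65 (r(n, L) = -2/(0 + 65/16) = -2/65/16 = -2*16/65 = -32/65)
r(-4, 2) + 2*(-10) = -32/65 + 2*(-10) = -32/65 - 20 = -1332/65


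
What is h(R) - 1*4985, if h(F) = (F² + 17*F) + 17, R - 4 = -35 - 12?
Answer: -3850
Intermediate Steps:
R = -43 (R = 4 + (-35 - 12) = 4 - 47 = -43)
h(F) = 17 + F² + 17*F
h(R) - 1*4985 = (17 + (-43)² + 17*(-43)) - 1*4985 = (17 + 1849 - 731) - 4985 = 1135 - 4985 = -3850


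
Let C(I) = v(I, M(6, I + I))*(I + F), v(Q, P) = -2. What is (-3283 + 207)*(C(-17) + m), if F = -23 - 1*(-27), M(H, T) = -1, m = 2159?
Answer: -6721060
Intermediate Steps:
F = 4 (F = -23 + 27 = 4)
C(I) = -8 - 2*I (C(I) = -2*(I + 4) = -2*(4 + I) = -8 - 2*I)
(-3283 + 207)*(C(-17) + m) = (-3283 + 207)*((-8 - 2*(-17)) + 2159) = -3076*((-8 + 34) + 2159) = -3076*(26 + 2159) = -3076*2185 = -6721060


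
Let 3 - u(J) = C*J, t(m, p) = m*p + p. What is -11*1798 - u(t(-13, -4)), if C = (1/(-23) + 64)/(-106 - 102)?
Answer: -5918932/299 ≈ -19796.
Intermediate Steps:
C = -1471/4784 (C = (-1/23 + 64)/(-208) = (1471/23)*(-1/208) = -1471/4784 ≈ -0.30748)
t(m, p) = p + m*p
u(J) = 3 + 1471*J/4784 (u(J) = 3 - (-1471)*J/4784 = 3 + 1471*J/4784)
-11*1798 - u(t(-13, -4)) = -11*1798 - (3 + 1471*(-4*(1 - 13))/4784) = -19778 - (3 + 1471*(-4*(-12))/4784) = -19778 - (3 + (1471/4784)*48) = -19778 - (3 + 4413/299) = -19778 - 1*5310/299 = -19778 - 5310/299 = -5918932/299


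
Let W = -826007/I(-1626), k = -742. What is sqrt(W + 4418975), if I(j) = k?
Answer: sqrt(49664111206)/106 ≈ 2102.4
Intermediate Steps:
I(j) = -742
W = 118001/106 (W = -826007/(-742) = -826007*(-1/742) = 118001/106 ≈ 1113.2)
sqrt(W + 4418975) = sqrt(118001/106 + 4418975) = sqrt(468529351/106) = sqrt(49664111206)/106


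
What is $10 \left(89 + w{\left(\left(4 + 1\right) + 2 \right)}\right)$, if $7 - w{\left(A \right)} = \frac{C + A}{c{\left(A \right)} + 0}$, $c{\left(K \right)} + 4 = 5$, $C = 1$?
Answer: $880$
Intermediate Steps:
$c{\left(K \right)} = 1$ ($c{\left(K \right)} = -4 + 5 = 1$)
$w{\left(A \right)} = 6 - A$ ($w{\left(A \right)} = 7 - \frac{1 + A}{1 + 0} = 7 - \frac{1 + A}{1} = 7 - \left(1 + A\right) 1 = 7 - \left(1 + A\right) = 6 - A$)
$10 \left(89 + w{\left(\left(4 + 1\right) + 2 \right)}\right) = 10 \left(89 + \left(6 - \left(\left(4 + 1\right) + 2\right)\right)\right) = 10 \left(89 + \left(6 - \left(5 + 2\right)\right)\right) = 10 \left(89 + \left(6 - 7\right)\right) = 10 \left(89 - 1\right) = 10 \cdot 88 = 880$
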